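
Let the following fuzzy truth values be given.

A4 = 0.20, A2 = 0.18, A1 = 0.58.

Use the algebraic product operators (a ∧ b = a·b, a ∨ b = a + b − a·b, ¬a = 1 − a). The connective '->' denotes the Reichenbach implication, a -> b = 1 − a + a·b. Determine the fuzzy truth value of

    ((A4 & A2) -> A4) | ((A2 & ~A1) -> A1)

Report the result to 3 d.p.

0.999

A4 & A2 = a·b on (0.2000, 0.1800) = 0.0360
(A4 & A2) -> A4  [Reichenbach: 1 − a + a·b] with a=0.0360, b=0.2000 → 0.9712
~A1 = 1 − 0.5800 = 0.4200
A2 & ~A1 = a·b on (0.1800, 0.4200) = 0.0756
(A2 & ~A1) -> A1  [Reichenbach: 1 − a + a·b] with a=0.0756, b=0.5800 → 0.9682
((A4 & A2) -> A4) | ((A2 & ~A1) -> A1) = a + b − a·b on (0.9712, 0.9682) = 0.9991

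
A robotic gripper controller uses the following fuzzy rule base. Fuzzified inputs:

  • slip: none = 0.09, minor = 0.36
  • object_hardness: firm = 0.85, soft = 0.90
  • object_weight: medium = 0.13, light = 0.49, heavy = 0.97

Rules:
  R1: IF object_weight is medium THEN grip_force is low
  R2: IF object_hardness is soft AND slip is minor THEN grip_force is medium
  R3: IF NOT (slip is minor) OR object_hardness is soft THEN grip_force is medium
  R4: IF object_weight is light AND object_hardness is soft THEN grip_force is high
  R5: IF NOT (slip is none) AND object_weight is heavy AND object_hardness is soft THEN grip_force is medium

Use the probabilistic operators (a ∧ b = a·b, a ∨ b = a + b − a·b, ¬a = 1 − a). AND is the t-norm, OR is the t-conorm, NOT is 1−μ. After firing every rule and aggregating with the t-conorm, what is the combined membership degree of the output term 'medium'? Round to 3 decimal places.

0.995

R1: medium=0.13 → w = 0.1300
R2: soft=0.90, minor=0.36; AND[a·b] → w = 0.3240
R3: ¬minor=1−0.36=0.64, soft=0.90; OR[a + b − a·b] → w = 0.9640
R4: light=0.49, soft=0.90; AND[a·b] → w = 0.4410
R5: ¬none=1−0.09=0.91, heavy=0.97, soft=0.90; AND[a·b] → w = 0.7944
Rules with consequent 'medium': {R2, R3, R5} → strengths 0.3240, 0.9640, 0.7944
Aggregate via t-conorm [a + b − a·b]: 0.9950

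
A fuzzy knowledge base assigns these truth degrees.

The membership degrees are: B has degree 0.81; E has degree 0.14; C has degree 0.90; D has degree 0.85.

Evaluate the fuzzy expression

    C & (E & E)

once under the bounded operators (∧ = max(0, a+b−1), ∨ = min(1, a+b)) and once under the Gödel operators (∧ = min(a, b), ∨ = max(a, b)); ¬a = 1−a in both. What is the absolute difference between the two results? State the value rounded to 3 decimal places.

0.140

Under bounded:
  E & E = max(0, a+b−1) on (0.14, 0.14) = 0.00
  C & (E & E) = max(0, a+b−1) on (0.90, 0.00) = 0.00
  → value = 0.0000
Under Gödel:
  E & E = min(a, b) on (0.14, 0.14) = 0.14
  C & (E & E) = min(a, b) on (0.90, 0.14) = 0.14
  → value = 0.1400
|0.0000 − 0.1400| = 0.140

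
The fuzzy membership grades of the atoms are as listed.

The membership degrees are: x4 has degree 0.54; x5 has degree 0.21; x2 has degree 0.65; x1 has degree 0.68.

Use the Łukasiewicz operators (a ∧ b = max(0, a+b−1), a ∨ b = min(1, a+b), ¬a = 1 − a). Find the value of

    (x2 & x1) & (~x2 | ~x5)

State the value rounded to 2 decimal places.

0.33

x2 & x1 = max(0, a+b−1) on (0.65, 0.68) = 0.33
~x2 = 1 − 0.65 = 0.35
~x5 = 1 − 0.21 = 0.79
~x2 | ~x5 = min(1, a+b) on (0.35, 0.79) = 1.00
(x2 & x1) & (~x2 | ~x5) = max(0, a+b−1) on (0.33, 1.00) = 0.33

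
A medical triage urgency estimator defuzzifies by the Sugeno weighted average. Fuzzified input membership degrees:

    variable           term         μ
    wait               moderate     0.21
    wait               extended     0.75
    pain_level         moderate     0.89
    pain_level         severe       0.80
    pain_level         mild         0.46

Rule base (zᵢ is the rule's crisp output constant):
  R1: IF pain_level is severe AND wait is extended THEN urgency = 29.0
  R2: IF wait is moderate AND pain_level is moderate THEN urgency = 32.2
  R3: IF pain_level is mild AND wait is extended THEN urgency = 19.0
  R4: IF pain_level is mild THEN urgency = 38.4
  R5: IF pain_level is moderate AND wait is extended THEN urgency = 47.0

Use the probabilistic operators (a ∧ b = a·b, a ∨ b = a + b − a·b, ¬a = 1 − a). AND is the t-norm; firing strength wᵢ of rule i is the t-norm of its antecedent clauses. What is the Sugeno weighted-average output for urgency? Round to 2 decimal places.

34.97

R1 (z=29.0): severe=0.80, extended=0.75; AND[a·b] → w = 0.6000
R2 (z=32.2): moderate=0.21, moderate=0.89; AND[a·b] → w = 0.1869
R3 (z=19.0): mild=0.46, extended=0.75; AND[a·b] → w = 0.3450
R4 (z=38.4): mild=0.46 → w = 0.4600
R5 (z=47.0): moderate=0.89, extended=0.75; AND[a·b] → w = 0.6675
Weighted average = (0.6000·29.0 + 0.1869·32.2 + 0.3450·19.0 + 0.4600·38.4 + 0.6675·47.0) / (0.6000 + 0.1869 + 0.3450 + 0.4600 + 0.6675)
  = 79.0097 / 2.2594 = 34.97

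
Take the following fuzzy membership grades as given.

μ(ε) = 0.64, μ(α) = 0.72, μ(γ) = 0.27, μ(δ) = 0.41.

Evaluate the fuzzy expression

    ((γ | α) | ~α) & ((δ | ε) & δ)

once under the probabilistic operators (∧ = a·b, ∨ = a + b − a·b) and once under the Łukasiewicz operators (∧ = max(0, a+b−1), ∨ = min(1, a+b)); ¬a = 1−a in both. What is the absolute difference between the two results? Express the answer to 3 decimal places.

0.135

Under probabilistic:
  γ | α = a + b − a·b on (0.2700, 0.7200) = 0.7956
  ~α = 1 − 0.7200 = 0.2800
  (γ | α) | ~α = a + b − a·b on (0.7956, 0.2800) = 0.8528
  δ | ε = a + b − a·b on (0.4100, 0.6400) = 0.7876
  (δ | ε) & δ = a·b on (0.7876, 0.4100) = 0.3229
  ((γ | α) | ~α) & ((δ | ε) & δ) = a·b on (0.8528, 0.3229) = 0.2754
  → value = 0.2754
Under Łukasiewicz:
  γ | α = min(1, a+b) on (0.27, 0.72) = 0.99
  ~α = 1 − 0.72 = 0.28
  (γ | α) | ~α = min(1, a+b) on (0.99, 0.28) = 1.00
  δ | ε = min(1, a+b) on (0.41, 0.64) = 1.00
  (δ | ε) & δ = max(0, a+b−1) on (1.00, 0.41) = 0.41
  ((γ | α) | ~α) & ((δ | ε) & δ) = max(0, a+b−1) on (1.00, 0.41) = 0.41
  → value = 0.4100
|0.2754 − 0.4100| = 0.135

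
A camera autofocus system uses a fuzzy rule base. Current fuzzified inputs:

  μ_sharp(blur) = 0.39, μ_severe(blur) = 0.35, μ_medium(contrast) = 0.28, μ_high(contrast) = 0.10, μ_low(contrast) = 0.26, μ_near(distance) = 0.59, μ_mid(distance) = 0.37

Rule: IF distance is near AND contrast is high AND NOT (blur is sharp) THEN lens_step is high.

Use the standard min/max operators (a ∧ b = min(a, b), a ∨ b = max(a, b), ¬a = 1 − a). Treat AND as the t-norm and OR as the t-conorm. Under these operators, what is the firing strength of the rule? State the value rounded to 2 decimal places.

0.10

firing strength: near=0.59, high=0.10, ¬sharp=1−0.39=0.61; AND[min(a, b)] → w = 0.10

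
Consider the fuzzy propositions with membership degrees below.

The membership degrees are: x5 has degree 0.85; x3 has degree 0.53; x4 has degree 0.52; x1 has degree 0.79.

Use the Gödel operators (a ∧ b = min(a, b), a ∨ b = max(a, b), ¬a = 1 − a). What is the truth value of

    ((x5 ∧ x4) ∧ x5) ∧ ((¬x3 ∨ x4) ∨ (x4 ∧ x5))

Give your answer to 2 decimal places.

x5 ∧ x4 = min(a, b) on (0.85, 0.52) = 0.52
(x5 ∧ x4) ∧ x5 = min(a, b) on (0.52, 0.85) = 0.52
¬x3 = 1 − 0.53 = 0.47
¬x3 ∨ x4 = max(a, b) on (0.47, 0.52) = 0.52
x4 ∧ x5 = min(a, b) on (0.52, 0.85) = 0.52
(¬x3 ∨ x4) ∨ (x4 ∧ x5) = max(a, b) on (0.52, 0.52) = 0.52
((x5 ∧ x4) ∧ x5) ∧ ((¬x3 ∨ x4) ∨ (x4 ∧ x5)) = min(a, b) on (0.52, 0.52) = 0.52

0.52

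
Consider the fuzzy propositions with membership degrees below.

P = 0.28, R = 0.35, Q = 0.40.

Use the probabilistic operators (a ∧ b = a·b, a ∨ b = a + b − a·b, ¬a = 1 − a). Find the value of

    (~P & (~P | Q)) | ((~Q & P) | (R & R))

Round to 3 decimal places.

0.707

~P = 1 − 0.2800 = 0.7200
~P = 1 − 0.2800 = 0.7200
~P | Q = a + b − a·b on (0.7200, 0.4000) = 0.8320
~P & (~P | Q) = a·b on (0.7200, 0.8320) = 0.5990
~Q = 1 − 0.4000 = 0.6000
~Q & P = a·b on (0.6000, 0.2800) = 0.1680
R & R = a·b on (0.3500, 0.3500) = 0.1225
(~Q & P) | (R & R) = a + b − a·b on (0.1680, 0.1225) = 0.2699
(~P & (~P | Q)) | ((~Q & P) | (R & R)) = a + b − a·b on (0.5990, 0.2699) = 0.7073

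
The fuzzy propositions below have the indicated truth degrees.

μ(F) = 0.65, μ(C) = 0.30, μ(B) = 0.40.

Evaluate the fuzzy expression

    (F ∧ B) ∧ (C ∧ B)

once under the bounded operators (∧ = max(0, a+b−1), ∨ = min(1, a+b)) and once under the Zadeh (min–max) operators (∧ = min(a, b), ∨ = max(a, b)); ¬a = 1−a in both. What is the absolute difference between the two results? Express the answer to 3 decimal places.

0.300

Under bounded:
  F ∧ B = max(0, a+b−1) on (0.65, 0.40) = 0.05
  C ∧ B = max(0, a+b−1) on (0.30, 0.40) = 0.00
  (F ∧ B) ∧ (C ∧ B) = max(0, a+b−1) on (0.05, 0.00) = 0.00
  → value = 0.0000
Under Zadeh (min–max):
  F ∧ B = min(a, b) on (0.65, 0.40) = 0.40
  C ∧ B = min(a, b) on (0.30, 0.40) = 0.30
  (F ∧ B) ∧ (C ∧ B) = min(a, b) on (0.40, 0.30) = 0.30
  → value = 0.3000
|0.0000 − 0.3000| = 0.300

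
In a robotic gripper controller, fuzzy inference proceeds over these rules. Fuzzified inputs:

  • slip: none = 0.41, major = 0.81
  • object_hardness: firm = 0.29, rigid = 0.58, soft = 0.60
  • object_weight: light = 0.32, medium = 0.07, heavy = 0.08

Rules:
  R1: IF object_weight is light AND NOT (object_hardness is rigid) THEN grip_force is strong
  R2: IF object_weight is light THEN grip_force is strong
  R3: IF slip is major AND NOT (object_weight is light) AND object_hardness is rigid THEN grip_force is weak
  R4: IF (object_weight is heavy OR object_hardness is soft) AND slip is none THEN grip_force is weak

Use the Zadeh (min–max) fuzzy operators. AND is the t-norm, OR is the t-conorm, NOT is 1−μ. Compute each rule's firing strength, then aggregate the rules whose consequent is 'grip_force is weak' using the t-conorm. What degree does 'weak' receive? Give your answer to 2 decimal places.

R1: light=0.32, ¬rigid=1−0.58=0.42; AND[min(a, b)] → w = 0.32
R2: light=0.32 → w = 0.32
R3: major=0.81, ¬light=1−0.32=0.68, rigid=0.58; AND[min(a, b)] → w = 0.58
R4: (heavy=0.08 OR soft=0.60) = 0.60; AND[min(a, b)] with none=0.41 → w = 0.41
Rules with consequent 'weak': {R3, R4} → strengths 0.58, 0.41
Aggregate via t-conorm [max(a, b)]: 0.58

0.58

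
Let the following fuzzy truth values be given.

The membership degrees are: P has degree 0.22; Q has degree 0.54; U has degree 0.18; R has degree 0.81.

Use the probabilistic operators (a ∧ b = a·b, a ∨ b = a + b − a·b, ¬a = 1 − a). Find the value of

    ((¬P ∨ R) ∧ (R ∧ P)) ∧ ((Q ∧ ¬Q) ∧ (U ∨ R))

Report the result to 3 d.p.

0.036

¬P = 1 − 0.2200 = 0.7800
¬P ∨ R = a + b − a·b on (0.7800, 0.8100) = 0.9582
R ∧ P = a·b on (0.8100, 0.2200) = 0.1782
(¬P ∨ R) ∧ (R ∧ P) = a·b on (0.9582, 0.1782) = 0.1708
¬Q = 1 − 0.5400 = 0.4600
Q ∧ ¬Q = a·b on (0.5400, 0.4600) = 0.2484
U ∨ R = a + b − a·b on (0.1800, 0.8100) = 0.8442
(Q ∧ ¬Q) ∧ (U ∨ R) = a·b on (0.2484, 0.8442) = 0.2097
((¬P ∨ R) ∧ (R ∧ P)) ∧ ((Q ∧ ¬Q) ∧ (U ∨ R)) = a·b on (0.1708, 0.2097) = 0.0358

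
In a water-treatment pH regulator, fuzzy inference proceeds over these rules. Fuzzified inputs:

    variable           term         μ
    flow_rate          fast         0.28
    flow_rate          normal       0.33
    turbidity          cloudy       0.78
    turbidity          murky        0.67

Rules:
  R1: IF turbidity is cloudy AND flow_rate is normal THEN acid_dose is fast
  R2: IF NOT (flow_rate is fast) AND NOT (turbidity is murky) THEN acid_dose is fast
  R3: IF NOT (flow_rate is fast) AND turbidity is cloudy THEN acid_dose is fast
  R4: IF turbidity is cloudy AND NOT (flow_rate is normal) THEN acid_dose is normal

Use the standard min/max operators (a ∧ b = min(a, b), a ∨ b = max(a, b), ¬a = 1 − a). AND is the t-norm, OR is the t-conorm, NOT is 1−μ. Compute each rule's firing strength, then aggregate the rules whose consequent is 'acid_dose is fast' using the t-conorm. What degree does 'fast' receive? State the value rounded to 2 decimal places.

0.72

R1: cloudy=0.78, normal=0.33; AND[min(a, b)] → w = 0.33
R2: ¬fast=1−0.28=0.72, ¬murky=1−0.67=0.33; AND[min(a, b)] → w = 0.33
R3: ¬fast=1−0.28=0.72, cloudy=0.78; AND[min(a, b)] → w = 0.72
R4: cloudy=0.78, ¬normal=1−0.33=0.67; AND[min(a, b)] → w = 0.67
Rules with consequent 'fast': {R1, R2, R3} → strengths 0.33, 0.33, 0.72
Aggregate via t-conorm [max(a, b)]: 0.72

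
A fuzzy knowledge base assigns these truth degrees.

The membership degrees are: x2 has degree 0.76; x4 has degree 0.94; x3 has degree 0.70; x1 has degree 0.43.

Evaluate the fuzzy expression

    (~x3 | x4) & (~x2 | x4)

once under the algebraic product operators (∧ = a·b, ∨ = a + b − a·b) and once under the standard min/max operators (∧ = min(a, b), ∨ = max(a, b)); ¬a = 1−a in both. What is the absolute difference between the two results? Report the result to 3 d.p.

0.026

Under algebraic product:
  ~x3 = 1 − 0.7000 = 0.3000
  ~x3 | x4 = a + b − a·b on (0.3000, 0.9400) = 0.9580
  ~x2 = 1 − 0.7600 = 0.2400
  ~x2 | x4 = a + b − a·b on (0.2400, 0.9400) = 0.9544
  (~x3 | x4) & (~x2 | x4) = a·b on (0.9580, 0.9544) = 0.9143
  → value = 0.9143
Under standard min/max:
  ~x3 = 1 − 0.70 = 0.30
  ~x3 | x4 = max(a, b) on (0.30, 0.94) = 0.94
  ~x2 = 1 − 0.76 = 0.24
  ~x2 | x4 = max(a, b) on (0.24, 0.94) = 0.94
  (~x3 | x4) & (~x2 | x4) = min(a, b) on (0.94, 0.94) = 0.94
  → value = 0.9400
|0.9143 − 0.9400| = 0.026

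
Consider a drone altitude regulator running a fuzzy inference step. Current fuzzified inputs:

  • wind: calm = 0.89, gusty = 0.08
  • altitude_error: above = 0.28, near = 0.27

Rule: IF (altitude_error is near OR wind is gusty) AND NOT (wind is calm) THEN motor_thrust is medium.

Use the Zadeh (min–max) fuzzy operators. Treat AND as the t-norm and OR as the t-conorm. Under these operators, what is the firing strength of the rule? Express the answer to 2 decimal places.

firing strength: (near=0.27 OR gusty=0.08) = 0.27; AND[min(a, b)] with ¬calm=1−0.89=0.11 → w = 0.11

0.11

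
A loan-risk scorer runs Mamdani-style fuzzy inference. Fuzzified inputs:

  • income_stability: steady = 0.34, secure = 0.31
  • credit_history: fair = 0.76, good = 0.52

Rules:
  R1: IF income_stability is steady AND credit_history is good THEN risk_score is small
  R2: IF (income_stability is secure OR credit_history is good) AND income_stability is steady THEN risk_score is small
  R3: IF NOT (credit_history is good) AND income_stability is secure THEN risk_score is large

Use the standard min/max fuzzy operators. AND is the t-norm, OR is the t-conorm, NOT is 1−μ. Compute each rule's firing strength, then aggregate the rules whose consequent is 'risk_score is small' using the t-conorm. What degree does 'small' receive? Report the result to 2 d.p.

R1: steady=0.34, good=0.52; AND[min(a, b)] → w = 0.34
R2: (secure=0.31 OR good=0.52) = 0.52; AND[min(a, b)] with steady=0.34 → w = 0.34
R3: ¬good=1−0.52=0.48, secure=0.31; AND[min(a, b)] → w = 0.31
Rules with consequent 'small': {R1, R2} → strengths 0.34, 0.34
Aggregate via t-conorm [max(a, b)]: 0.34

0.34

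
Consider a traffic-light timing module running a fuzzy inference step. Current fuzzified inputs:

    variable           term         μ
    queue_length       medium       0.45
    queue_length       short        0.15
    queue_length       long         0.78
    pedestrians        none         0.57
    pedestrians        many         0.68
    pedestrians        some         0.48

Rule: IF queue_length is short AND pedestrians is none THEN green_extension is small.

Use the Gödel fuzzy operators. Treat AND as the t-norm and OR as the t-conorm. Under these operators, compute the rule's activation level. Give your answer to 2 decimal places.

firing strength: short=0.15, none=0.57; AND[min(a, b)] → w = 0.15

0.15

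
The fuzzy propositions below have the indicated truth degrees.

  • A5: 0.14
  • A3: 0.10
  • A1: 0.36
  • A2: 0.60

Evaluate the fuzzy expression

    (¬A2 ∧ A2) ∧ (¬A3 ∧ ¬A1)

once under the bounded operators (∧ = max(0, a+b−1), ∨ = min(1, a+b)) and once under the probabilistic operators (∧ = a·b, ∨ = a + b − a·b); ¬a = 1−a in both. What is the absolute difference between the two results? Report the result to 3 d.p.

Under bounded:
  ¬A2 = 1 − 0.60 = 0.40
  ¬A2 ∧ A2 = max(0, a+b−1) on (0.40, 0.60) = 0.00
  ¬A3 = 1 − 0.10 = 0.90
  ¬A1 = 1 − 0.36 = 0.64
  ¬A3 ∧ ¬A1 = max(0, a+b−1) on (0.90, 0.64) = 0.54
  (¬A2 ∧ A2) ∧ (¬A3 ∧ ¬A1) = max(0, a+b−1) on (0.00, 0.54) = 0.00
  → value = 0.0000
Under probabilistic:
  ¬A2 = 1 − 0.6000 = 0.4000
  ¬A2 ∧ A2 = a·b on (0.4000, 0.6000) = 0.2400
  ¬A3 = 1 − 0.1000 = 0.9000
  ¬A1 = 1 − 0.3600 = 0.6400
  ¬A3 ∧ ¬A1 = a·b on (0.9000, 0.6400) = 0.5760
  (¬A2 ∧ A2) ∧ (¬A3 ∧ ¬A1) = a·b on (0.2400, 0.5760) = 0.1382
  → value = 0.1382
|0.0000 − 0.1382| = 0.138

0.138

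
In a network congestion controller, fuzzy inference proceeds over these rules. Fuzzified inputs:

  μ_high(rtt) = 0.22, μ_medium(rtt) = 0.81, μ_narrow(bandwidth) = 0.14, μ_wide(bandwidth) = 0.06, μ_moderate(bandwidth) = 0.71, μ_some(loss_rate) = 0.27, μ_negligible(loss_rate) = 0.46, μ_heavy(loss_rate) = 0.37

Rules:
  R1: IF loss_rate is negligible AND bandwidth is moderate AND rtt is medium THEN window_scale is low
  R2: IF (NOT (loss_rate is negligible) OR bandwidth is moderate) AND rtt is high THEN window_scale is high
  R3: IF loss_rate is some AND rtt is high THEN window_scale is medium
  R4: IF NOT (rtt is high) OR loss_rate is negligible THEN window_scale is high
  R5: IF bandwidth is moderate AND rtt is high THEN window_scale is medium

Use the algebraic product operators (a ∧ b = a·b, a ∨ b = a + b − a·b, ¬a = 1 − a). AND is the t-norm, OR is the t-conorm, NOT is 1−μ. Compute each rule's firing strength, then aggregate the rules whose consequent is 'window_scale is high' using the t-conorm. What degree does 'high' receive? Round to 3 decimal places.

0.904

R1: negligible=0.46, moderate=0.71, medium=0.81; AND[a·b] → w = 0.2645
R2: (¬negligible=1−0.46=0.54 OR moderate=0.71) = 0.8666; AND[a·b] with high=0.22 → w = 0.1907
R3: some=0.27, high=0.22; AND[a·b] → w = 0.0594
R4: ¬high=1−0.22=0.78, negligible=0.46; OR[a + b − a·b] → w = 0.8812
R5: moderate=0.71, high=0.22; AND[a·b] → w = 0.1562
Rules with consequent 'high': {R2, R4} → strengths 0.1907, 0.8812
Aggregate via t-conorm [a + b − a·b]: 0.9038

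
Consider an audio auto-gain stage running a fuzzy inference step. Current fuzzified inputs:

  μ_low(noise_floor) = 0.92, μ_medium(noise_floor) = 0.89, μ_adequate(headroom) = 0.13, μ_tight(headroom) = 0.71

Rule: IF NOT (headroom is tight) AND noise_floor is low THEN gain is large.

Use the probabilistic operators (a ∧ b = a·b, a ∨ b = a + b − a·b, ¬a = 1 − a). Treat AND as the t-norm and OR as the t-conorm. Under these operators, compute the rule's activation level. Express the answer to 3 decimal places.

0.267

firing strength: ¬tight=1−0.71=0.29, low=0.92; AND[a·b] → w = 0.2668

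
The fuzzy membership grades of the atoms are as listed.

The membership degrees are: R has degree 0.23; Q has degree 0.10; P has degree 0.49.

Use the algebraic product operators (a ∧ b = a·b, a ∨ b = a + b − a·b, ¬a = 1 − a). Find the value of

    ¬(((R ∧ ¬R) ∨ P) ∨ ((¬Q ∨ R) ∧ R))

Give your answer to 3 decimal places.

¬R = 1 − 0.2300 = 0.7700
R ∧ ¬R = a·b on (0.2300, 0.7700) = 0.1771
(R ∧ ¬R) ∨ P = a + b − a·b on (0.1771, 0.4900) = 0.5803
¬Q = 1 − 0.1000 = 0.9000
¬Q ∨ R = a + b − a·b on (0.9000, 0.2300) = 0.9230
(¬Q ∨ R) ∧ R = a·b on (0.9230, 0.2300) = 0.2123
((R ∧ ¬R) ∨ P) ∨ ((¬Q ∨ R) ∧ R) = a + b − a·b on (0.5803, 0.2123) = 0.6694
¬(((R ∧ ¬R) ∨ P) ∨ ((¬Q ∨ R) ∧ R)) = 1 − 0.6694 = 0.3306

0.331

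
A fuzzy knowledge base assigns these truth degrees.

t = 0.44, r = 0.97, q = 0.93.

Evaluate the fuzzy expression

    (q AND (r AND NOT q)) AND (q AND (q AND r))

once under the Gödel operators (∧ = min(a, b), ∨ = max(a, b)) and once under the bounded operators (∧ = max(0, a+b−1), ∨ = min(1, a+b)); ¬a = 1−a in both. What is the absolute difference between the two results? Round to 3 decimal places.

Under Gödel:
  NOT q = 1 − 0.93 = 0.07
  r AND NOT q = min(a, b) on (0.97, 0.07) = 0.07
  q AND (r AND NOT q) = min(a, b) on (0.93, 0.07) = 0.07
  q AND r = min(a, b) on (0.93, 0.97) = 0.93
  q AND (q AND r) = min(a, b) on (0.93, 0.93) = 0.93
  (q AND (r AND NOT q)) AND (q AND (q AND r)) = min(a, b) on (0.07, 0.93) = 0.07
  → value = 0.0700
Under bounded:
  NOT q = 1 − 0.93 = 0.07
  r AND NOT q = max(0, a+b−1) on (0.97, 0.07) = 0.04
  q AND (r AND NOT q) = max(0, a+b−1) on (0.93, 0.04) = 0.00
  q AND r = max(0, a+b−1) on (0.93, 0.97) = 0.90
  q AND (q AND r) = max(0, a+b−1) on (0.93, 0.90) = 0.83
  (q AND (r AND NOT q)) AND (q AND (q AND r)) = max(0, a+b−1) on (0.00, 0.83) = 0.00
  → value = 0.0000
|0.0700 − 0.0000| = 0.070

0.070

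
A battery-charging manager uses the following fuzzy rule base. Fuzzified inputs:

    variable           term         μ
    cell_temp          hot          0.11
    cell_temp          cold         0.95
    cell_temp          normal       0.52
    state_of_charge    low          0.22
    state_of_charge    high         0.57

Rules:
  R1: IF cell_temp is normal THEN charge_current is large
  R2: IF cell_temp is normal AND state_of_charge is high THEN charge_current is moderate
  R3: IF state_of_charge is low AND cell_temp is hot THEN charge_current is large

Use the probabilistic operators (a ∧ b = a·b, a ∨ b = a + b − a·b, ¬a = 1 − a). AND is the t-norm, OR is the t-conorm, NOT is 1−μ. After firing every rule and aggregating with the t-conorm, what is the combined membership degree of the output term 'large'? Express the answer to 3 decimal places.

R1: normal=0.52 → w = 0.5200
R2: normal=0.52, high=0.57; AND[a·b] → w = 0.2964
R3: low=0.22, hot=0.11; AND[a·b] → w = 0.0242
Rules with consequent 'large': {R1, R3} → strengths 0.5200, 0.0242
Aggregate via t-conorm [a + b − a·b]: 0.5316

0.532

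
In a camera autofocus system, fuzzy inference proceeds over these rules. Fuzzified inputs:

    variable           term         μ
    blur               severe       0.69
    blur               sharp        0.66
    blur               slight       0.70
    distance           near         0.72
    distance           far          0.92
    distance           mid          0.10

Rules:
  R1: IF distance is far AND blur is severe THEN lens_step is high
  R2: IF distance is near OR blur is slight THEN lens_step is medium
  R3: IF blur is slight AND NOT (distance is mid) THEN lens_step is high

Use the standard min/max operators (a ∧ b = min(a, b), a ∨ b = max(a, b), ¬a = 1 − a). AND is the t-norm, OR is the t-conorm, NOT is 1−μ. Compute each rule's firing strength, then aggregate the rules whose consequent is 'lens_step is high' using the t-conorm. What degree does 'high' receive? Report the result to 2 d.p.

R1: far=0.92, severe=0.69; AND[min(a, b)] → w = 0.69
R2: near=0.72, slight=0.70; OR[max(a, b)] → w = 0.72
R3: slight=0.70, ¬mid=1−0.10=0.90; AND[min(a, b)] → w = 0.70
Rules with consequent 'high': {R1, R3} → strengths 0.69, 0.70
Aggregate via t-conorm [max(a, b)]: 0.70

0.70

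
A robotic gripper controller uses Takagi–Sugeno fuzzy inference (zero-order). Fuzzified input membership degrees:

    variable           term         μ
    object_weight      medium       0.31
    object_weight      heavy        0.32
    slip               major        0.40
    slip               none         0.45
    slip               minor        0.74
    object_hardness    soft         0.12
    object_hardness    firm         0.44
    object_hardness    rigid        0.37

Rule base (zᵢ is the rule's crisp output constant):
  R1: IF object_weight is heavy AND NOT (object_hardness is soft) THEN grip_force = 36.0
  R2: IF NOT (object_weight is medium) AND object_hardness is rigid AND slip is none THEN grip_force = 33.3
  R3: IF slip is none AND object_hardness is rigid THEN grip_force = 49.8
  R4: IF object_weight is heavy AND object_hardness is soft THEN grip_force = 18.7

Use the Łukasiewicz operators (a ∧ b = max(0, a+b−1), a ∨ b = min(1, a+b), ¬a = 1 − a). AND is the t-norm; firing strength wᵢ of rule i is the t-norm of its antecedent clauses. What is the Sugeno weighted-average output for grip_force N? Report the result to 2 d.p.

36.00

R1 (z=36.0): heavy=0.32, ¬soft=1−0.12=0.88; AND[max(0, a+b−1)] → w = 0.20
R2 (z=33.3): ¬medium=1−0.31=0.69, rigid=0.37, none=0.45; AND[max(0, a+b−1)] → w = 0.00
R3 (z=49.8): none=0.45, rigid=0.37; AND[max(0, a+b−1)] → w = 0.00
R4 (z=18.7): heavy=0.32, soft=0.12; AND[max(0, a+b−1)] → w = 0.00
Weighted average = (0.20·36.0 + 0.00·33.3 + 0.00·49.8 + 0.00·18.7) / (0.20 + 0.00 + 0.00 + 0.00)
  = 7.2000 / 0.2000 = 36.00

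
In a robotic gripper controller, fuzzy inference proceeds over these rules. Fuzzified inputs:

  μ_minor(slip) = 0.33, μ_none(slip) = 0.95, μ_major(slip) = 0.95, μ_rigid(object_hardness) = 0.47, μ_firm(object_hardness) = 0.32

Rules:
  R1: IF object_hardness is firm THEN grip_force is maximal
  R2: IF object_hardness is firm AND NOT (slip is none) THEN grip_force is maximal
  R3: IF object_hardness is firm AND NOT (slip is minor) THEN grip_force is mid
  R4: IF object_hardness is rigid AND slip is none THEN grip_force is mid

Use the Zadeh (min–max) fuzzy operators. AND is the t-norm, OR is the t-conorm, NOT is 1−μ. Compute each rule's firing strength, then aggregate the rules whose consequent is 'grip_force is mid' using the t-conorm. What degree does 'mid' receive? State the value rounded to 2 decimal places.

0.47

R1: firm=0.32 → w = 0.32
R2: firm=0.32, ¬none=1−0.95=0.05; AND[min(a, b)] → w = 0.05
R3: firm=0.32, ¬minor=1−0.33=0.67; AND[min(a, b)] → w = 0.32
R4: rigid=0.47, none=0.95; AND[min(a, b)] → w = 0.47
Rules with consequent 'mid': {R3, R4} → strengths 0.32, 0.47
Aggregate via t-conorm [max(a, b)]: 0.47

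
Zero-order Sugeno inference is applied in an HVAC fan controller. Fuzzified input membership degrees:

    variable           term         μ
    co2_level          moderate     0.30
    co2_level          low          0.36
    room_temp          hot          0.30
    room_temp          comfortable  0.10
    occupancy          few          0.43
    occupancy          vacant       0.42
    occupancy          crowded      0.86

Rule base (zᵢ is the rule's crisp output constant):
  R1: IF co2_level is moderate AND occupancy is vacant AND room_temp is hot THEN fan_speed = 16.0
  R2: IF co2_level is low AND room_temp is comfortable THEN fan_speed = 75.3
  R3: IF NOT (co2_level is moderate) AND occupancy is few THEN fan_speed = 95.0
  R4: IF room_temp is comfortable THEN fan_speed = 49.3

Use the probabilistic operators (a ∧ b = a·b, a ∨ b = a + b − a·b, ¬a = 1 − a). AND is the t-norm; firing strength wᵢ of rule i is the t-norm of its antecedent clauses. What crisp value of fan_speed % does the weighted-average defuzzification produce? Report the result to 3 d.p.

R1 (z=16.0): moderate=0.30, vacant=0.42, hot=0.30; AND[a·b] → w = 0.0378
R2 (z=75.3): low=0.36, comfortable=0.10; AND[a·b] → w = 0.0360
R3 (z=95.0): ¬moderate=1−0.30=0.70, few=0.43; AND[a·b] → w = 0.3010
R4 (z=49.3): comfortable=0.10 → w = 0.1000
Weighted average = (0.0378·16.0 + 0.0360·75.3 + 0.3010·95.0 + 0.1000·49.3) / (0.0378 + 0.0360 + 0.3010 + 0.1000)
  = 36.8406 / 0.4748 = 77.592

77.592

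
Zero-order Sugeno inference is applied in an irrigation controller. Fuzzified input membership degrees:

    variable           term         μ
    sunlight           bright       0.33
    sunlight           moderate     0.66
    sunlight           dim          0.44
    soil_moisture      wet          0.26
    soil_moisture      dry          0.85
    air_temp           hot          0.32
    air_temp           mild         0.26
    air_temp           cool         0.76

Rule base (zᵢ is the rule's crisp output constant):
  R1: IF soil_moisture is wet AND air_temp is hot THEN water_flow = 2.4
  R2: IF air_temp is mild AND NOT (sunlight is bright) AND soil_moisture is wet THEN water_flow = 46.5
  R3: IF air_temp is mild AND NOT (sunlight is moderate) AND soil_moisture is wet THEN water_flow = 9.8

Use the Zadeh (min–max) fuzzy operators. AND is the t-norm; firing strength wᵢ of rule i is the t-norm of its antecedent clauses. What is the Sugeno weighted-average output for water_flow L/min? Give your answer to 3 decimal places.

R1 (z=2.4): wet=0.26, hot=0.32; AND[min(a, b)] → w = 0.26
R2 (z=46.5): mild=0.26, ¬bright=1−0.33=0.67, wet=0.26; AND[min(a, b)] → w = 0.26
R3 (z=9.8): mild=0.26, ¬moderate=1−0.66=0.34, wet=0.26; AND[min(a, b)] → w = 0.26
Weighted average = (0.26·2.4 + 0.26·46.5 + 0.26·9.8) / (0.26 + 0.26 + 0.26)
  = 15.2620 / 0.7800 = 19.567

19.567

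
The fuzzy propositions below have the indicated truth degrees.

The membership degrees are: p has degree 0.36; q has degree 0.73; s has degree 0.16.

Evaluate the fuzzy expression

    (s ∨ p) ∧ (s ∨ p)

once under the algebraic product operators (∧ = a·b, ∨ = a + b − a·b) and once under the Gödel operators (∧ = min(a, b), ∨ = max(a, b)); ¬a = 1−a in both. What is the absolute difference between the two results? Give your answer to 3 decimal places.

Under algebraic product:
  s ∨ p = a + b − a·b on (0.1600, 0.3600) = 0.4624
  s ∨ p = a + b − a·b on (0.1600, 0.3600) = 0.4624
  (s ∨ p) ∧ (s ∨ p) = a·b on (0.4624, 0.4624) = 0.2138
  → value = 0.2138
Under Gödel:
  s ∨ p = max(a, b) on (0.16, 0.36) = 0.36
  s ∨ p = max(a, b) on (0.16, 0.36) = 0.36
  (s ∨ p) ∧ (s ∨ p) = min(a, b) on (0.36, 0.36) = 0.36
  → value = 0.3600
|0.2138 − 0.3600| = 0.146

0.146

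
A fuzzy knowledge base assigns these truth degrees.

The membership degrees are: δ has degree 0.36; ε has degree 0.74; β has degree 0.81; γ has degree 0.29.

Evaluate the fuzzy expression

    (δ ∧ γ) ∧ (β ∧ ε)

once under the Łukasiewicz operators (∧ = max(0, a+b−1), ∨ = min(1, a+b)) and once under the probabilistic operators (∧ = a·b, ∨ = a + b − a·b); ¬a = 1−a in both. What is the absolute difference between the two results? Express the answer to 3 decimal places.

0.063

Under Łukasiewicz:
  δ ∧ γ = max(0, a+b−1) on (0.36, 0.29) = 0.00
  β ∧ ε = max(0, a+b−1) on (0.81, 0.74) = 0.55
  (δ ∧ γ) ∧ (β ∧ ε) = max(0, a+b−1) on (0.00, 0.55) = 0.00
  → value = 0.0000
Under probabilistic:
  δ ∧ γ = a·b on (0.3600, 0.2900) = 0.1044
  β ∧ ε = a·b on (0.8100, 0.7400) = 0.5994
  (δ ∧ γ) ∧ (β ∧ ε) = a·b on (0.1044, 0.5994) = 0.0626
  → value = 0.0626
|0.0000 − 0.0626| = 0.063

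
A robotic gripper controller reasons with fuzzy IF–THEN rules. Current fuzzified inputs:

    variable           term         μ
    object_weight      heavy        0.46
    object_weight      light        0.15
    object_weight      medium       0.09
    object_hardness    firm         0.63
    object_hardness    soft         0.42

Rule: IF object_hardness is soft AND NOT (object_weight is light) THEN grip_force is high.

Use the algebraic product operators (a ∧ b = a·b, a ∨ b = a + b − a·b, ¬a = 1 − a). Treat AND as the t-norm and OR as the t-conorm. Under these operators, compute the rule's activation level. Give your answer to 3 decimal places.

0.357

firing strength: soft=0.42, ¬light=1−0.15=0.85; AND[a·b] → w = 0.3570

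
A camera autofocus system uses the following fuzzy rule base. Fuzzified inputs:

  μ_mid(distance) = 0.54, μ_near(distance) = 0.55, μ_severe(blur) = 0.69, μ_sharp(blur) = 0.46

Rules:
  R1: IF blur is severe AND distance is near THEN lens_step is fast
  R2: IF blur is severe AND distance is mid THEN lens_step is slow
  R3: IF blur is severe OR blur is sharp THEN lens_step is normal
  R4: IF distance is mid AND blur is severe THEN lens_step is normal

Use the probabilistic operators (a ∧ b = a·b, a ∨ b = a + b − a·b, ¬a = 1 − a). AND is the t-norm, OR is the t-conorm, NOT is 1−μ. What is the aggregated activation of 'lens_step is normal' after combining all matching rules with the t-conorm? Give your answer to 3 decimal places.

R1: severe=0.69, near=0.55; AND[a·b] → w = 0.3795
R2: severe=0.69, mid=0.54; AND[a·b] → w = 0.3726
R3: severe=0.69, sharp=0.46; OR[a + b − a·b] → w = 0.8326
R4: mid=0.54, severe=0.69; AND[a·b] → w = 0.3726
Rules with consequent 'normal': {R3, R4} → strengths 0.8326, 0.3726
Aggregate via t-conorm [a + b − a·b]: 0.8950

0.895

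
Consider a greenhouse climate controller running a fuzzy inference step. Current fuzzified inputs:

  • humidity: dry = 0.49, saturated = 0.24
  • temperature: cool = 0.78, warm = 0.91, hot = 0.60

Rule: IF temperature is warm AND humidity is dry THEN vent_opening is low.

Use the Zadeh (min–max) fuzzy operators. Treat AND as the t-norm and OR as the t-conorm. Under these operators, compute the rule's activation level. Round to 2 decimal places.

0.49

firing strength: warm=0.91, dry=0.49; AND[min(a, b)] → w = 0.49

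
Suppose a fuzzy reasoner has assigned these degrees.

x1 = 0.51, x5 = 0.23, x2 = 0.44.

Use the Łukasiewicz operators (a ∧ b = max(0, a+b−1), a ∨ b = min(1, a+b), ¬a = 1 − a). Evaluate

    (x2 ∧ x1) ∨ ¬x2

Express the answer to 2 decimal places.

x2 ∧ x1 = max(0, a+b−1) on (0.44, 0.51) = 0.00
¬x2 = 1 − 0.44 = 0.56
(x2 ∧ x1) ∨ ¬x2 = min(1, a+b) on (0.00, 0.56) = 0.56

0.56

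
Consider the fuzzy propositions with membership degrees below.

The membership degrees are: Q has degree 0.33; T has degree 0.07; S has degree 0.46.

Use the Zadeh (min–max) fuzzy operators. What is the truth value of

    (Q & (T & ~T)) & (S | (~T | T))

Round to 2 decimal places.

0.07

~T = 1 − 0.07 = 0.93
T & ~T = min(a, b) on (0.07, 0.93) = 0.07
Q & (T & ~T) = min(a, b) on (0.33, 0.07) = 0.07
~T = 1 − 0.07 = 0.93
~T | T = max(a, b) on (0.93, 0.07) = 0.93
S | (~T | T) = max(a, b) on (0.46, 0.93) = 0.93
(Q & (T & ~T)) & (S | (~T | T)) = min(a, b) on (0.07, 0.93) = 0.07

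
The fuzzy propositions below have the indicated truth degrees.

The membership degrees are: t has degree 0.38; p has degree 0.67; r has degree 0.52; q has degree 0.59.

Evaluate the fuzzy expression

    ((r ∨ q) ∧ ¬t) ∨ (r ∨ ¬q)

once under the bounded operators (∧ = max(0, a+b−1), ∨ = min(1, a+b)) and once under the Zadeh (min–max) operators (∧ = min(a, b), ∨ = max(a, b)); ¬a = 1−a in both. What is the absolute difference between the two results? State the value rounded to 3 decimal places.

Under bounded:
  r ∨ q = min(1, a+b) on (0.52, 0.59) = 1.00
  ¬t = 1 − 0.38 = 0.62
  (r ∨ q) ∧ ¬t = max(0, a+b−1) on (1.00, 0.62) = 0.62
  ¬q = 1 − 0.59 = 0.41
  r ∨ ¬q = min(1, a+b) on (0.52, 0.41) = 0.93
  ((r ∨ q) ∧ ¬t) ∨ (r ∨ ¬q) = min(1, a+b) on (0.62, 0.93) = 1.00
  → value = 1.0000
Under Zadeh (min–max):
  r ∨ q = max(a, b) on (0.52, 0.59) = 0.59
  ¬t = 1 − 0.38 = 0.62
  (r ∨ q) ∧ ¬t = min(a, b) on (0.59, 0.62) = 0.59
  ¬q = 1 − 0.59 = 0.41
  r ∨ ¬q = max(a, b) on (0.52, 0.41) = 0.52
  ((r ∨ q) ∧ ¬t) ∨ (r ∨ ¬q) = max(a, b) on (0.59, 0.52) = 0.59
  → value = 0.5900
|1.0000 − 0.5900| = 0.410

0.410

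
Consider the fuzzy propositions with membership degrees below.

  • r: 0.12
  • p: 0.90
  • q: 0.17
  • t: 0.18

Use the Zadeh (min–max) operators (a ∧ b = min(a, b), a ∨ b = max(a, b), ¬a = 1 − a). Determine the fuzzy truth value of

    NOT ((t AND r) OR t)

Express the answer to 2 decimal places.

t AND r = min(a, b) on (0.18, 0.12) = 0.12
(t AND r) OR t = max(a, b) on (0.12, 0.18) = 0.18
NOT ((t AND r) OR t) = 1 − 0.18 = 0.82

0.82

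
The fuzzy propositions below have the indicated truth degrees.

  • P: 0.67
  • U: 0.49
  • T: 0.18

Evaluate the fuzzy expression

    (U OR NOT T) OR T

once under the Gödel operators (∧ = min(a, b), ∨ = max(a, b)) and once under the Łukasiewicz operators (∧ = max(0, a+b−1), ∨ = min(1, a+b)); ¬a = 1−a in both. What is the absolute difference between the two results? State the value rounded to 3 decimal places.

0.180

Under Gödel:
  NOT T = 1 − 0.18 = 0.82
  U OR NOT T = max(a, b) on (0.49, 0.82) = 0.82
  (U OR NOT T) OR T = max(a, b) on (0.82, 0.18) = 0.82
  → value = 0.8200
Under Łukasiewicz:
  NOT T = 1 − 0.18 = 0.82
  U OR NOT T = min(1, a+b) on (0.49, 0.82) = 1.00
  (U OR NOT T) OR T = min(1, a+b) on (1.00, 0.18) = 1.00
  → value = 1.0000
|0.8200 − 1.0000| = 0.180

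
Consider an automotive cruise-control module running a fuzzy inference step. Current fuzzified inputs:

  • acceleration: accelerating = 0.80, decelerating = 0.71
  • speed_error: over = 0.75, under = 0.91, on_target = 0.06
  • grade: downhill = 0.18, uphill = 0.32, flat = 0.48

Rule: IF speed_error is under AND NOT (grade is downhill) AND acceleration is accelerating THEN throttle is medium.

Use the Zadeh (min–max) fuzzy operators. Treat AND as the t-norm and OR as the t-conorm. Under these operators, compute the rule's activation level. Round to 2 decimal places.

firing strength: under=0.91, ¬downhill=1−0.18=0.82, accelerating=0.80; AND[min(a, b)] → w = 0.80

0.80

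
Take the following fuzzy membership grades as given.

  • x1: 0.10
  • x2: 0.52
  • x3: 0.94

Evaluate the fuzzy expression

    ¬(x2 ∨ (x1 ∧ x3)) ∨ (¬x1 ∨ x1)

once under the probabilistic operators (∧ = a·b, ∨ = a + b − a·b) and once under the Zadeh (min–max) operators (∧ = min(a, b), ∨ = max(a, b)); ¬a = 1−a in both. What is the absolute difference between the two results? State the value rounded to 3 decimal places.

0.049

Under probabilistic:
  x1 ∧ x3 = a·b on (0.1000, 0.9400) = 0.0940
  x2 ∨ (x1 ∧ x3) = a + b − a·b on (0.5200, 0.0940) = 0.5651
  ¬(x2 ∨ (x1 ∧ x3)) = 1 − 0.5651 = 0.4349
  ¬x1 = 1 − 0.1000 = 0.9000
  ¬x1 ∨ x1 = a + b − a·b on (0.9000, 0.1000) = 0.9100
  ¬(x2 ∨ (x1 ∧ x3)) ∨ (¬x1 ∨ x1) = a + b − a·b on (0.4349, 0.9100) = 0.9491
  → value = 0.9491
Under Zadeh (min–max):
  x1 ∧ x3 = min(a, b) on (0.10, 0.94) = 0.10
  x2 ∨ (x1 ∧ x3) = max(a, b) on (0.52, 0.10) = 0.52
  ¬(x2 ∨ (x1 ∧ x3)) = 1 − 0.52 = 0.48
  ¬x1 = 1 − 0.10 = 0.90
  ¬x1 ∨ x1 = max(a, b) on (0.90, 0.10) = 0.90
  ¬(x2 ∨ (x1 ∧ x3)) ∨ (¬x1 ∨ x1) = max(a, b) on (0.48, 0.90) = 0.90
  → value = 0.9000
|0.9491 − 0.9000| = 0.049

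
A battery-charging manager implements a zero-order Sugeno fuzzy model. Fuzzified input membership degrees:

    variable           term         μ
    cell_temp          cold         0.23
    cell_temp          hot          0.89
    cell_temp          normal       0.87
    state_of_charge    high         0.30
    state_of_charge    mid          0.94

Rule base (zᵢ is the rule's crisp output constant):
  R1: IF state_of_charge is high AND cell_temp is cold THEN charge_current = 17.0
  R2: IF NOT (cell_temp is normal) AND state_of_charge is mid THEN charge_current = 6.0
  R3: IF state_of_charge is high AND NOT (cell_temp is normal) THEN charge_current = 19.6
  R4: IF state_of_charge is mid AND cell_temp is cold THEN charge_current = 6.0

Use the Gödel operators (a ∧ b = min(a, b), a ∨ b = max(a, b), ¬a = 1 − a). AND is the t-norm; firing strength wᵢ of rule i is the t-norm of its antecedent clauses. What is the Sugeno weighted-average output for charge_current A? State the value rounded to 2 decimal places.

11.97

R1 (z=17.0): high=0.30, cold=0.23; AND[min(a, b)] → w = 0.23
R2 (z=6.0): ¬normal=1−0.87=0.13, mid=0.94; AND[min(a, b)] → w = 0.13
R3 (z=19.6): high=0.30, ¬normal=1−0.87=0.13; AND[min(a, b)] → w = 0.13
R4 (z=6.0): mid=0.94, cold=0.23; AND[min(a, b)] → w = 0.23
Weighted average = (0.23·17.0 + 0.13·6.0 + 0.13·19.6 + 0.23·6.0) / (0.23 + 0.13 + 0.13 + 0.23)
  = 8.6180 / 0.7200 = 11.97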